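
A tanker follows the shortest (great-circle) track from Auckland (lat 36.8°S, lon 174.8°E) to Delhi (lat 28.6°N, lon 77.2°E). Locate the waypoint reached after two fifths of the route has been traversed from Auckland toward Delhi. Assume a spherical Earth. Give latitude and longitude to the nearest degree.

From cos δ = sin φ₁ sin φ₂ + cos φ₁ cos φ₂ cos Δλ, the central angle is δ ≈ 1.960 rad (112.3°).
Interpolate at f = 2/5 with slerp weights a = sin((1−f)δ)/sin δ ≈ 0.998, b = sin(fδ)/sin δ ≈ 0.763.
p = a·p₁ + b·p₂ ≈ (-0.647, 0.726, -0.232); φ = arcsin(p_z) ≈ -13.43°, λ = atan2(p_y, p_x) ≈ 131.72°.

≈ lat 13°S, lon 132°E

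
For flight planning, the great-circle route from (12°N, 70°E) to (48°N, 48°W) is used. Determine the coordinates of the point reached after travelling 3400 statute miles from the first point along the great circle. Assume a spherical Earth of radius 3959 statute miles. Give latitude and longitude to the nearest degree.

Write both endpoints as unit vectors p₁, p₂ with components (cos φ cos λ, cos φ sin λ, sin φ).
The central angle between the endpoints is δ = arccos(p₁·p₂) ≈ 1.724 rad (98.8°). The total great-circle distance is δ·R ≈ 1.724 × 3959 ≈ 6826 mi, so the target fraction is f = 3400/6826 ≈ 0.498.
Interpolate at f ≈ 0.498 with slerp weights a = sin((1−f)δ)/sin δ ≈ 0.770, b = sin(fδ)/sin δ ≈ 0.766.
p = a·p₁ + b·p₂ ≈ (0.601, 0.327, 0.729); φ = arcsin(p_z) ≈ 46.84°, λ = atan2(p_y, p_x) ≈ 28.57°.

≈ (47°N, 29°E)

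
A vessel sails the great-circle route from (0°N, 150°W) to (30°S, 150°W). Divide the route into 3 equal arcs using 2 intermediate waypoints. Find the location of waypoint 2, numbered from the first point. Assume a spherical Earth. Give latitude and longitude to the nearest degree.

≈ (20°S, 150°W)

The haversine formula gives a central angle δ ≈ 0.524 rad (30.0°) between the endpoints.
Interpolate at f = 2/3 with slerp weights a = sin((1−f)δ)/sin δ ≈ 0.347, b = sin(fδ)/sin δ ≈ 0.684.
p = a·p₁ + b·p₂ ≈ (-0.814, -0.470, -0.342); φ = arcsin(p_z) ≈ -20.00°, λ = atan2(p_y, p_x) ≈ -150.00°.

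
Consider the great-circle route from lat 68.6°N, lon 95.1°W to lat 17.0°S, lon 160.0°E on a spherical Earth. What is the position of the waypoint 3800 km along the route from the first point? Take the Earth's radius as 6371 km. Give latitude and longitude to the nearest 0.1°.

Convert each endpoint to a unit vector on the sphere (x = cos φ cos λ, y = cos φ sin λ, z = sin φ).
The central angle between the endpoints is δ = arccos(p₁·p₂) ≈ 1.941 rad (111.2°). The total great-circle distance is δ·R ≈ 1.941 × 6371 ≈ 12367 km, so the target fraction is f = 3800/12367 ≈ 0.307.
Interpolate at f ≈ 0.307 with slerp weights a = sin((1−f)δ)/sin δ ≈ 1.045, b = sin(fδ)/sin δ ≈ 0.603.
p = a·p₁ + b·p₂ ≈ (-0.575, -0.183, 0.797); φ = arcsin(p_z) ≈ 52.86°, λ = atan2(p_y, p_x) ≈ -162.37°.

≈ lat 52.9°N, lon 162.4°W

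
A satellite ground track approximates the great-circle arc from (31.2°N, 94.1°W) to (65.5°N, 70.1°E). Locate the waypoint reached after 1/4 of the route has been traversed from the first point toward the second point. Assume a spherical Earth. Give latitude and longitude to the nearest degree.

Convert each endpoint to a unit vector on the sphere (x = cos φ cos λ, y = cos φ sin λ, z = sin φ).
The central angle between the endpoints is δ = arccos(p₁·p₂) ≈ 1.440 rad (82.5°).
Interpolate at f = 1/4 with slerp weights a = sin((1−f)δ)/sin δ ≈ 0.890, b = sin(fδ)/sin δ ≈ 0.355.
p = a·p₁ + b·p₂ ≈ (-0.004, -0.620, 0.784); φ = arcsin(p_z) ≈ 51.65°, λ = atan2(p_y, p_x) ≈ -90.39°.

≈ (52°N, 90°W)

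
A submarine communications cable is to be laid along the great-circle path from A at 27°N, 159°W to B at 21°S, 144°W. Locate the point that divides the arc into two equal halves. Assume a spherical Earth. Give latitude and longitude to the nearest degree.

The haversine formula gives a central angle δ ≈ 0.875 rad (50.1°) between the endpoints.
Interpolate at f = 1/2 with slerp weights a = sin((1−f)δ)/sin δ ≈ 0.552, b = sin(fδ)/sin δ ≈ 0.552.
p = a·p₁ + b·p₂ ≈ (-0.876, -0.479, 0.053); φ = arcsin(p_z) ≈ 3.03°, λ = atan2(p_y, p_x) ≈ -151.32°.

≈ 3°N, 151°W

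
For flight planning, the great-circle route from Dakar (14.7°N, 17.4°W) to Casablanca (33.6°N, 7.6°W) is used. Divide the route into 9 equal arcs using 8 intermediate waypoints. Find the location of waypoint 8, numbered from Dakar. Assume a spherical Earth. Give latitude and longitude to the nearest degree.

≈ 32°N, 9°W

Write both endpoints as unit vectors p₁, p₂ with components (cos φ cos λ, cos φ sin λ, sin φ).
The central angle between the endpoints is δ = arccos(p₁·p₂) ≈ 0.364 rad (20.9°).
Interpolate at f = 8/9 with slerp weights a = sin((1−f)δ)/sin δ ≈ 0.114, b = sin(fδ)/sin δ ≈ 0.893.
p = a·p₁ + b·p₂ ≈ (0.842, -0.131, 0.523); φ = arcsin(p_z) ≈ 31.54°, λ = atan2(p_y, p_x) ≈ -8.86°.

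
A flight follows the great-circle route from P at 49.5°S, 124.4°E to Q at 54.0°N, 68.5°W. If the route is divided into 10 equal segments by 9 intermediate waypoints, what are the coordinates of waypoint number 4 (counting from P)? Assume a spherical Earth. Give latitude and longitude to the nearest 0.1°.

≈ 3.4°N, 174.6°E

Convert each endpoint to a unit vector on the sphere (x = cos φ cos λ, y = cos φ sin λ, z = sin φ).
The central angle between the endpoints is δ = arccos(p₁·p₂) ≈ 2.982 rad (170.9°).
Interpolate at f = 4/10 with slerp weights a = sin((1−f)δ)/sin δ ≈ 6.141, b = sin(fδ)/sin δ ≈ 5.846.
p = a·p₁ + b·p₂ ≈ (-0.994, 0.094, 0.060); φ = arcsin(p_z) ≈ 3.44°, λ = atan2(p_y, p_x) ≈ 174.62°.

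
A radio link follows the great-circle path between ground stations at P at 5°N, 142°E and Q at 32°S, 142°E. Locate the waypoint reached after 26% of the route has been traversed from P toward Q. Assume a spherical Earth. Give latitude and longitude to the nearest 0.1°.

Write both endpoints as unit vectors p₁, p₂ with components (cos φ cos λ, cos φ sin λ, sin φ).
The central angle between the endpoints is δ = arccos(p₁·p₂) ≈ 0.646 rad (37.0°).
Interpolate at f = 0.26 with slerp weights a = sin((1−f)δ)/sin δ ≈ 0.764, b = sin(fδ)/sin δ ≈ 0.278.
p = a·p₁ + b·p₂ ≈ (-0.785, 0.614, -0.081); φ = arcsin(p_z) ≈ -4.62°, λ = atan2(p_y, p_x) ≈ 142.00°.

≈ 4.6°S, 142.0°E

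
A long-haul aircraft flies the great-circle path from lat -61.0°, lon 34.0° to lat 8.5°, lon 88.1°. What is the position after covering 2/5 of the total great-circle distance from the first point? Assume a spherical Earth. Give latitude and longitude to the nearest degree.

Convert each endpoint to a unit vector on the sphere (x = cos φ cos λ, y = cos φ sin λ, z = sin φ).
The central angle between the endpoints is δ = arccos(p₁·p₂) ≈ 1.418 rad (81.3°).
Interpolate at f = 2/5 with slerp weights a = sin((1−f)δ)/sin δ ≈ 0.761, b = sin(fδ)/sin δ ≈ 0.544.
p = a·p₁ + b·p₂ ≈ (0.324, 0.744, -0.585); φ = arcsin(p_z) ≈ -35.80°, λ = atan2(p_y, p_x) ≈ 66.48°.

≈ lat -36°, lon 66°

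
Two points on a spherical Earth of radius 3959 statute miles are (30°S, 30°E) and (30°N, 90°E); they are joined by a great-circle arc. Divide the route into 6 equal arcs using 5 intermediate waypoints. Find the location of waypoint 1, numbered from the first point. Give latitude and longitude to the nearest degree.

≈ (21°S, 41°E)

Convert each endpoint to a unit vector on the sphere (x = cos φ cos λ, y = cos φ sin λ, z = sin φ).
The central angle between the endpoints is δ = arccos(p₁·p₂) ≈ 1.445 rad (82.8°).
Interpolate at f = 1/6 with slerp weights a = sin((1−f)δ)/sin δ ≈ 0.941, b = sin(fδ)/sin δ ≈ 0.240.
p = a·p₁ + b·p₂ ≈ (0.706, 0.616, -0.350); φ = arcsin(p_z) ≈ -20.51°, λ = atan2(p_y, p_x) ≈ 41.10°.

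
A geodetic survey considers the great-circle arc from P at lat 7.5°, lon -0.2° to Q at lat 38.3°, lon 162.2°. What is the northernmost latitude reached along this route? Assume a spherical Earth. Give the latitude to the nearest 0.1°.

The great circle lies in the plane with unit normal n̂ = (p₁ × p₂)/|p₁ × p₂|.
Here n̂_z ≈ +0.313; the vertex latitude is φ_max = arccos|n̂_z| ≈ 71.7°.
Check via Clairaut: cos φ_max = |cos φ₁| · sin C = cos(7.5°)·sin(18.4°) ≈ 0.313, again giving ≈ 71.7°.

≈ 71.7°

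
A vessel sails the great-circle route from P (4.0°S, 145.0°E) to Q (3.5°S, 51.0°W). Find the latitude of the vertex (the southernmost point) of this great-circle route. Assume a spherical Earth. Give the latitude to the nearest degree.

≈ 25°S

The great circle lies in the plane with unit normal n̂ = (p₁ × p₂)/|p₁ × p₂|.
Here n̂_z ≈ +0.905; the vertex latitude is φ_max = arccos|n̂_z| ≈ 25.2°.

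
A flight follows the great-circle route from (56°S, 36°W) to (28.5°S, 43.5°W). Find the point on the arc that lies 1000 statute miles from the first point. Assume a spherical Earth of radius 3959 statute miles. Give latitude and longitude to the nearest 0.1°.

≈ (41.9°S, 40.7°W)

Write both endpoints as unit vectors p₁, p₂ with components (cos φ cos λ, cos φ sin λ, sin φ).
The central angle between the endpoints is δ = arccos(p₁·p₂) ≈ 0.489 rad (28.0°). The total great-circle distance is δ·R ≈ 0.489 × 3959 ≈ 1936 mi, so the target fraction is f = 1000/1936 ≈ 0.517.
Interpolate at f ≈ 0.517 with slerp weights a = sin((1−f)δ)/sin δ ≈ 0.499, b = sin(fδ)/sin δ ≈ 0.532.
p = a·p₁ + b·p₂ ≈ (0.565, -0.486, -0.667); φ = arcsin(p_z) ≈ -41.85°, λ = atan2(p_y, p_x) ≈ -40.70°.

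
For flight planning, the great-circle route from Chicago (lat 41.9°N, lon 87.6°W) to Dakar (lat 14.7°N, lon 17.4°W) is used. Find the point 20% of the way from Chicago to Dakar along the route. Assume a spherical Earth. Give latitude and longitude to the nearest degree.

≈ lat 40°N, lon 70°W

Write both endpoints as unit vectors p₁, p₂ with components (cos φ cos λ, cos φ sin λ, sin φ).
The central angle between the endpoints is δ = arccos(p₁·p₂) ≈ 1.145 rad (65.6°).
Interpolate at f = 0.20 with slerp weights a = sin((1−f)δ)/sin δ ≈ 0.871, b = sin(fδ)/sin δ ≈ 0.249.
p = a·p₁ + b·p₂ ≈ (0.257, -0.720, 0.645); φ = arcsin(p_z) ≈ 40.15°, λ = atan2(p_y, p_x) ≈ -70.34°.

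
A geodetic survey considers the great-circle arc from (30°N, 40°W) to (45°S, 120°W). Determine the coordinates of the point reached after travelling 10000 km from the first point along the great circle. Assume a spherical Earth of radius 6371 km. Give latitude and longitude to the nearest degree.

Convert each endpoint to a unit vector on the sphere (x = cos φ cos λ, y = cos φ sin λ, z = sin φ).
The central angle between the endpoints is δ = arccos(p₁·p₂) ≈ 1.821 rad (104.3°). The total great-circle distance is δ·R ≈ 1.821 × 6371 ≈ 11599 km, so the target fraction is f = 10000/11599 ≈ 0.862.
Interpolate at f ≈ 0.862 with slerp weights a = sin((1−f)δ)/sin δ ≈ 0.256, b = sin(fδ)/sin δ ≈ 1.032.
p = a·p₁ + b·p₂ ≈ (-0.195, -0.775, -0.602); φ = arcsin(p_z) ≈ -36.98°, λ = atan2(p_y, p_x) ≈ -104.12°.

≈ (37°S, 104°W)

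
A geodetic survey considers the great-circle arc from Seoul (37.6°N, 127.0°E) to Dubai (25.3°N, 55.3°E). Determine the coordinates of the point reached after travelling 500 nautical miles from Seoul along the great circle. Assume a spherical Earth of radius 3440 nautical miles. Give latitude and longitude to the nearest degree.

≈ (39°N, 116°E)

Convert each endpoint to a unit vector on the sphere (x = cos φ cos λ, y = cos φ sin λ, z = sin φ).
The central angle between the endpoints is δ = arccos(p₁·p₂) ≈ 1.064 rad (60.9°). The total great-circle distance is δ·R ≈ 1.064 × 3440 ≈ 3659 nmi, so the target fraction is f = 500/3659 ≈ 0.137.
Interpolate at f ≈ 0.137 with slerp weights a = sin((1−f)δ)/sin δ ≈ 0.909, b = sin(fδ)/sin δ ≈ 0.166.
p = a·p₁ + b·p₂ ≈ (-0.348, 0.698, 0.625); φ = arcsin(p_z) ≈ 38.71°, λ = atan2(p_y, p_x) ≈ 116.50°.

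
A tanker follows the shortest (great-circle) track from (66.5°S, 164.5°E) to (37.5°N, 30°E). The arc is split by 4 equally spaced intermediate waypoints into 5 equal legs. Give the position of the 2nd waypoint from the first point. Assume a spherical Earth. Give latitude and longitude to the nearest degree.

From cos δ = sin φ₁ sin φ₂ + cos φ₁ cos φ₂ cos Δλ, the central angle is δ ≈ 2.465 rad (141.3°).
Interpolate at f = 2/5 with slerp weights a = sin((1−f)δ)/sin δ ≈ 1.591, b = sin(fδ)/sin δ ≈ 1.333.
p = a·p₁ + b·p₂ ≈ (0.304, 0.698, -0.648); φ = arcsin(p_z) ≈ -40.40°, λ = atan2(p_y, p_x) ≈ 66.46°.

≈ (40°S, 66°E)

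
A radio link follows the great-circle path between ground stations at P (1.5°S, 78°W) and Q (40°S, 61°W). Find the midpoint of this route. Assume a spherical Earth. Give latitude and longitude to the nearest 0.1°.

≈ (21.0°S, 70.6°W)

Convert each endpoint to a unit vector on the sphere (x = cos φ cos λ, y = cos φ sin λ, z = sin φ).
The central angle between the endpoints is δ = arccos(p₁·p₂) ≈ 0.724 rad (41.5°).
Interpolate at f = 1/2 with slerp weights a = sin((1−f)δ)/sin δ ≈ 0.535, b = sin(fδ)/sin δ ≈ 0.535.
p = a·p₁ + b·p₂ ≈ (0.310, -0.881, -0.358); φ = arcsin(p_z) ≈ -20.96°, λ = atan2(p_y, p_x) ≈ -70.63°.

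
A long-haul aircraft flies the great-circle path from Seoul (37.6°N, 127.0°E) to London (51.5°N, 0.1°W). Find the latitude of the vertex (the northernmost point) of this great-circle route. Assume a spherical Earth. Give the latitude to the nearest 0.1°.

≈ 66.4°N

The great circle lies in the plane with unit normal n̂ = (p₁ × p₂)/|p₁ × p₂|.
Here n̂_z ≈ -0.400; the vertex latitude is φ_max = arccos|n̂_z| ≈ 66.4°.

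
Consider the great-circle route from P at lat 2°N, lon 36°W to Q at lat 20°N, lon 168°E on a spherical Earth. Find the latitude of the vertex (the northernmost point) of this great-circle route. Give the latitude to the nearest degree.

≈ 44°N

The great circle lies in the plane with unit normal n̂ = (p₁ × p₂)/|p₁ × p₂|.
Here n̂_z ≈ -0.716; the vertex latitude is φ_max = arccos|n̂_z| ≈ 44.2°.
Check via Clairaut: cos φ_max = |cos φ₁| · sin C = cos(2.0°)·sin(45.8°) ≈ 0.716, again giving ≈ 44.2°.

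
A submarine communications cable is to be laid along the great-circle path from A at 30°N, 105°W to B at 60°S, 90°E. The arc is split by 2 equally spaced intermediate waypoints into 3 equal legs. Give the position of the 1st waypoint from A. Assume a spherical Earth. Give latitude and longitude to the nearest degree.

Convert each endpoint to a unit vector on the sphere (x = cos φ cos λ, y = cos φ sin λ, z = sin φ).
The central angle between the endpoints is δ = arccos(p₁·p₂) ≈ 2.589 rad (148.4°).
Interpolate at f = 1/3 with slerp weights a = sin((1−f)δ)/sin δ ≈ 1.883, b = sin(fδ)/sin δ ≈ 1.448.
p = a·p₁ + b·p₂ ≈ (-0.422, -0.851, -0.313); φ = arcsin(p_z) ≈ -18.22°, λ = atan2(p_y, p_x) ≈ -116.38°.

≈ 18°S, 116°W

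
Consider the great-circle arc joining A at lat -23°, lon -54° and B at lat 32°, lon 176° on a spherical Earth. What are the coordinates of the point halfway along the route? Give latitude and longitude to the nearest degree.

≈ lat 11°, lon -114°

Write both endpoints as unit vectors p₁, p₂ with components (cos φ cos λ, cos φ sin λ, sin φ).
The central angle between the endpoints is δ = arccos(p₁·p₂) ≈ 2.359 rad (135.1°).
Interpolate at f = 1/2 with slerp weights a = sin((1−f)δ)/sin δ ≈ 1.310, b = sin(fδ)/sin δ ≈ 1.310.
p = a·p₁ + b·p₂ ≈ (-0.400, -0.898, 0.182); φ = arcsin(p_z) ≈ 10.51°, λ = atan2(p_y, p_x) ≈ -113.98°.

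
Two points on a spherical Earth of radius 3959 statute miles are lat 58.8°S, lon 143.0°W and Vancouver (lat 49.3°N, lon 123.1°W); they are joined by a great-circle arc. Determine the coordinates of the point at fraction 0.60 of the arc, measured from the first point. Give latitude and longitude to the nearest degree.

Convert each endpoint to a unit vector on the sphere (x = cos φ cos λ, y = cos φ sin λ, z = sin φ).
The central angle between the endpoints is δ = arccos(p₁·p₂) ≈ 1.908 rad (109.3°).
Interpolate at f = 0.60 with slerp weights a = sin((1−f)δ)/sin δ ≈ 0.732, b = sin(fδ)/sin δ ≈ 0.965.
p = a·p₁ + b·p₂ ≈ (-0.647, -0.755, 0.105); φ = arcsin(p_z) ≈ 6.03°, λ = atan2(p_y, p_x) ≈ -130.56°.

≈ lat 6°N, lon 131°W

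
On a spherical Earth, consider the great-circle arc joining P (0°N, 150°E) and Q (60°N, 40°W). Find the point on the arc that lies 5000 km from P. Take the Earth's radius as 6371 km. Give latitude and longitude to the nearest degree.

≈ (45°N, 156°E)

Convert each endpoint to a unit vector on the sphere (x = cos φ cos λ, y = cos φ sin λ, z = sin φ).
The central angle between the endpoints is δ = arccos(p₁·p₂) ≈ 2.086 rad (119.5°). The total great-circle distance is δ·R ≈ 2.086 × 6371 ≈ 13288 km, so the target fraction is f = 5000/13288 ≈ 0.376.
Interpolate at f ≈ 0.376 with slerp weights a = sin((1−f)δ)/sin δ ≈ 1.107, b = sin(fδ)/sin δ ≈ 0.812.
p = a·p₁ + b·p₂ ≈ (-0.648, 0.293, 0.703); φ = arcsin(p_z) ≈ 44.68°, λ = atan2(p_y, p_x) ≈ 155.69°.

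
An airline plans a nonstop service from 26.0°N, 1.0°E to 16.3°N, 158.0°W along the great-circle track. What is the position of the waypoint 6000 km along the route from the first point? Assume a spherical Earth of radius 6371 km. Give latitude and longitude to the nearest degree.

From cos δ = sin φ₁ sin φ₂ + cos φ₁ cos φ₂ cos Δλ, the central angle is δ ≈ 2.322 rad (133.0°). The total great-circle distance is δ·R ≈ 2.322 × 6371 ≈ 14792 km, so the target fraction is f = 6000/14792 ≈ 0.406.
Interpolate at f ≈ 0.406 with slerp weights a = sin((1−f)δ)/sin δ ≈ 1.343, b = sin(fδ)/sin δ ≈ 1.106.
p = a·p₁ + b·p₂ ≈ (0.223, -0.377, 0.899); φ = arcsin(p_z) ≈ 64.05°, λ = atan2(p_y, p_x) ≈ -59.41°.

≈ 64°N, 59°W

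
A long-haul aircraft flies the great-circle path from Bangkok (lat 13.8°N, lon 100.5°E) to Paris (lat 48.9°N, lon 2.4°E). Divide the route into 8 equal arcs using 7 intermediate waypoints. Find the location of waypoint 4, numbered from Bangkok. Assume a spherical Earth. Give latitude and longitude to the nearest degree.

≈ lat 42°N, lon 64°E

Write both endpoints as unit vectors p₁, p₂ with components (cos φ cos λ, cos φ sin λ, sin φ).
The central angle between the endpoints is δ = arccos(p₁·p₂) ≈ 1.481 rad (84.8°).
Interpolate at f = 4/8 with slerp weights a = sin((1−f)δ)/sin δ ≈ 0.677, b = sin(fδ)/sin δ ≈ 0.677.
p = a·p₁ + b·p₂ ≈ (0.325, 0.665, 0.672); φ = arcsin(p_z) ≈ 42.22°, λ = atan2(p_y, p_x) ≈ 63.97°.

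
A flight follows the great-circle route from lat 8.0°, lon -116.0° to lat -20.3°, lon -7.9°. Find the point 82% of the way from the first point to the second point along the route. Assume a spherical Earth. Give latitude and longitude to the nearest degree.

≈ lat -19°, lon -29°

Write both endpoints as unit vectors p₁, p₂ with components (cos φ cos λ, cos φ sin λ, sin φ).
The central angle between the endpoints is δ = arccos(p₁·p₂) ≈ 1.914 rad (109.7°).
Interpolate at f = 0.82 with slerp weights a = sin((1−f)δ)/sin δ ≈ 0.359, b = sin(fδ)/sin δ ≈ 1.062.
p = a·p₁ + b·p₂ ≈ (0.831, -0.456, -0.319); φ = arcsin(p_z) ≈ -18.57°, λ = atan2(p_y, p_x) ≈ -28.77°.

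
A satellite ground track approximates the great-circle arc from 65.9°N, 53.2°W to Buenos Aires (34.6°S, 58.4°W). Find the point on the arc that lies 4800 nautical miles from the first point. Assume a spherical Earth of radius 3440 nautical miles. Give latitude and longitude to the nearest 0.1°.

≈ 14.0°S, 57.6°W

Convert each endpoint to a unit vector on the sphere (x = cos φ cos λ, y = cos φ sin λ, z = sin φ).
The central angle between the endpoints is δ = arccos(p₁·p₂) ≈ 1.755 rad (100.6°). The total great-circle distance is δ·R ≈ 1.755 × 3440 ≈ 6039 nmi, so the target fraction is f = 4800/6039 ≈ 0.795.
Interpolate at f ≈ 0.795 with slerp weights a = sin((1−f)δ)/sin δ ≈ 0.358, b = sin(fδ)/sin δ ≈ 1.002.
p = a·p₁ + b·p₂ ≈ (0.520, -0.819, -0.242); φ = arcsin(p_z) ≈ -13.98°, λ = atan2(p_y, p_x) ≈ -57.62°.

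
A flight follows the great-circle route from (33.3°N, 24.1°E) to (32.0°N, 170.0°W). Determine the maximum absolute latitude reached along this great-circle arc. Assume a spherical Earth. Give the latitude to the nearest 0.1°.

The great circle lies in the plane with unit normal n̂ = (p₁ × p₂)/|p₁ × p₂|.
Here n̂_z ≈ +0.188; the vertex latitude is φ_max = arccos|n̂_z| ≈ 79.2°.
Check via Clairaut: cos φ_max = |cos φ₁| · sin C = cos(33.3°)·sin(13.0°) ≈ 0.188, again giving ≈ 79.2°.

≈ 79.2°N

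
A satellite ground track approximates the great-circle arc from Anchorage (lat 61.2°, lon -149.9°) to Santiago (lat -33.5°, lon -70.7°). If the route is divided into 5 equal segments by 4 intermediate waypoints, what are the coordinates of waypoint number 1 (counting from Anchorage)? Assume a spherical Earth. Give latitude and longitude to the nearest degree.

Convert each endpoint to a unit vector on the sphere (x = cos φ cos λ, y = cos φ sin λ, z = sin φ).
The central angle between the endpoints is δ = arccos(p₁·p₂) ≈ 1.991 rad (114.1°).
Interpolate at f = 1/5 with slerp weights a = sin((1−f)δ)/sin δ ≈ 1.095, b = sin(fδ)/sin δ ≈ 0.425.
p = a·p₁ + b·p₂ ≈ (-0.339, -0.599, 0.725); φ = arcsin(p_z) ≈ 46.49°, λ = atan2(p_y, p_x) ≈ -119.53°.

≈ lat 46°, lon -120°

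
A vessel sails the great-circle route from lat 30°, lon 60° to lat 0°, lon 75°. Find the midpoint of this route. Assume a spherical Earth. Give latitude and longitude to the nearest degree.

≈ lat 15°, lon 68°

The haversine formula gives a central angle δ ≈ 0.580 rad (33.2°) between the endpoints.
Interpolate at f = 1/2 with slerp weights a = sin((1−f)δ)/sin δ ≈ 0.522, b = sin(fδ)/sin δ ≈ 0.522.
p = a·p₁ + b·p₂ ≈ (0.361, 0.895, 0.261); φ = arcsin(p_z) ≈ 15.12°, λ = atan2(p_y, p_x) ≈ 68.04°.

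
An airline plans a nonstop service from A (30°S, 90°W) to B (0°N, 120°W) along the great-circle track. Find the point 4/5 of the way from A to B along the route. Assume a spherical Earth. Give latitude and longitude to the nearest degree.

The haversine formula gives a central angle δ ≈ 0.723 rad (41.4°) between the endpoints.
Interpolate at f = 4/5 with slerp weights a = sin((1−f)δ)/sin δ ≈ 0.218, b = sin(fδ)/sin δ ≈ 0.826.
p = a·p₁ + b·p₂ ≈ (-0.413, -0.904, -0.109); φ = arcsin(p_z) ≈ -6.25°, λ = atan2(p_y, p_x) ≈ -114.56°.

≈ (6°S, 115°W)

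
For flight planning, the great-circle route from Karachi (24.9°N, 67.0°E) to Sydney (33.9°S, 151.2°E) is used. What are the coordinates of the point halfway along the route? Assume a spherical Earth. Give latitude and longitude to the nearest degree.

≈ 6°S, 107°E

Write both endpoints as unit vectors p₁, p₂ with components (cos φ cos λ, cos φ sin λ, sin φ).
The central angle between the endpoints is δ = arccos(p₁·p₂) ≈ 1.730 rad (99.1°).
Interpolate at f = 1/2 with slerp weights a = sin((1−f)δ)/sin δ ≈ 0.771, b = sin(fδ)/sin δ ≈ 0.771.
p = a·p₁ + b·p₂ ≈ (-0.288, 0.952, -0.105); φ = arcsin(p_z) ≈ -6.05°, λ = atan2(p_y, p_x) ≈ 106.81°.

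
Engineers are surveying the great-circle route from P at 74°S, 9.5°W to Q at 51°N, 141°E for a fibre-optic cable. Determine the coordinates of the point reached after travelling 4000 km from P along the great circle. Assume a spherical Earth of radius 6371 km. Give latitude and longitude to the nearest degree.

Write both endpoints as unit vectors p₁, p₂ with components (cos φ cos λ, cos φ sin λ, sin φ).
The central angle between the endpoints is δ = arccos(p₁·p₂) ≈ 2.686 rad (153.9°). The total great-circle distance is δ·R ≈ 2.686 × 6371 ≈ 17113 km, so the target fraction is f = 4000/17113 ≈ 0.234.
Interpolate at f ≈ 0.234 with slerp weights a = sin((1−f)δ)/sin δ ≈ 2.008, b = sin(fδ)/sin δ ≈ 1.335.
p = a·p₁ + b·p₂ ≈ (-0.107, 0.437, -0.893); φ = arcsin(p_z) ≈ -63.24°, λ = atan2(p_y, p_x) ≈ 103.75°.

≈ 63°S, 104°E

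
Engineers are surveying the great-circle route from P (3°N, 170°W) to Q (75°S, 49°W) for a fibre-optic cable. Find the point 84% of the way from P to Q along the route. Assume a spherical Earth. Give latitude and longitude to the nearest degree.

≈ (74°S, 113°W)

Write both endpoints as unit vectors p₁, p₂ with components (cos φ cos λ, cos φ sin λ, sin φ).
The central angle between the endpoints is δ = arccos(p₁·p₂) ≈ 1.756 rad (100.6°).
Interpolate at f = 0.84 with slerp weights a = sin((1−f)δ)/sin δ ≈ 0.282, b = sin(fδ)/sin δ ≈ 1.013.
p = a·p₁ + b·p₂ ≈ (-0.105, -0.247, -0.963); φ = arcsin(p_z) ≈ -74.44°, λ = atan2(p_y, p_x) ≈ -113.13°.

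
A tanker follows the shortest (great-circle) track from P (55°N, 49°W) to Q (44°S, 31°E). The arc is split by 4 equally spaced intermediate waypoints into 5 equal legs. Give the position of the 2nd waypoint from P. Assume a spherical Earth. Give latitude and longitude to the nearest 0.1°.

≈ (17.6°N, 9.5°W)

From cos δ = sin φ₁ sin φ₂ + cos φ₁ cos φ₂ cos Δλ, the central angle is δ ≈ 2.091 rad (119.8°).
Interpolate at f = 2/5 with slerp weights a = sin((1−f)δ)/sin δ ≈ 1.096, b = sin(fδ)/sin δ ≈ 0.856.
p = a·p₁ + b·p₂ ≈ (0.940, -0.157, 0.303); φ = arcsin(p_z) ≈ 17.64°, λ = atan2(p_y, p_x) ≈ -9.50°.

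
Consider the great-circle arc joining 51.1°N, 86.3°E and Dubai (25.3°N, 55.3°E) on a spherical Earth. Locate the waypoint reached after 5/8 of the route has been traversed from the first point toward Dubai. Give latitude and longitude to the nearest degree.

Convert each endpoint to a unit vector on the sphere (x = cos φ cos λ, y = cos φ sin λ, z = sin φ).
The central angle between the endpoints is δ = arccos(p₁·p₂) ≈ 0.611 rad (35.0°).
Interpolate at f = 5/8 with slerp weights a = sin((1−f)δ)/sin δ ≈ 0.396, b = sin(fδ)/sin δ ≈ 0.650.
p = a·p₁ + b·p₂ ≈ (0.350, 0.731, 0.586); φ = arcsin(p_z) ≈ 35.85°, λ = atan2(p_y, p_x) ≈ 64.39°.

≈ 36°N, 64°E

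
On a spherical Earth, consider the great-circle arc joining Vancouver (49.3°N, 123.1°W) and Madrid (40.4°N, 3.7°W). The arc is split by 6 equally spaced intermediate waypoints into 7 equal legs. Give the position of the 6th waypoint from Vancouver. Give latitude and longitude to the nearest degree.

≈ 49°N, 13°W

Write both endpoints as unit vectors p₁, p₂ with components (cos φ cos λ, cos φ sin λ, sin φ).
The central angle between the endpoints is δ = arccos(p₁·p₂) ≈ 1.321 rad (75.7°).
Interpolate at f = 6/7 with slerp weights a = sin((1−f)δ)/sin δ ≈ 0.194, b = sin(fδ)/sin δ ≈ 0.934.
p = a·p₁ + b·p₂ ≈ (0.641, -0.152, 0.752); φ = arcsin(p_z) ≈ 48.79°, λ = atan2(p_y, p_x) ≈ -13.31°.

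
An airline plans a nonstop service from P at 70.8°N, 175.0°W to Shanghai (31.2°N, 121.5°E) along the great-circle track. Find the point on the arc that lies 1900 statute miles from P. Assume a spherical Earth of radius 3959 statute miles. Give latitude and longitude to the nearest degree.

Write both endpoints as unit vectors p₁, p₂ with components (cos φ cos λ, cos φ sin λ, sin φ).
The central angle between the endpoints is δ = arccos(p₁·p₂) ≈ 0.909 rad (52.1°). The total great-circle distance is δ·R ≈ 0.909 × 3959 ≈ 3598 mi, so the target fraction is f = 1900/3598 ≈ 0.528.
Interpolate at f ≈ 0.528 with slerp weights a = sin((1−f)δ)/sin δ ≈ 0.527, b = sin(fδ)/sin δ ≈ 0.585.
p = a·p₁ + b·p₂ ≈ (-0.434, 0.412, 0.801); φ = arcsin(p_z) ≈ 53.24°, λ = atan2(p_y, p_x) ≈ 136.52°.

≈ 53°N, 137°E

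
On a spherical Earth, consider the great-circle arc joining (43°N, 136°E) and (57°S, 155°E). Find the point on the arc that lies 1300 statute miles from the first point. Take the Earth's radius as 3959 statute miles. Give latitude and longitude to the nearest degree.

Write both endpoints as unit vectors p₁, p₂ with components (cos φ cos λ, cos φ sin λ, sin φ).
The central angle between the endpoints is δ = arccos(p₁·p₂) ≈ 1.767 rad (101.3°). The total great-circle distance is δ·R ≈ 1.767 × 3959 ≈ 6997 mi, so the target fraction is f = 1300/6997 ≈ 0.186.
Interpolate at f ≈ 0.186 with slerp weights a = sin((1−f)δ)/sin δ ≈ 1.011, b = sin(fδ)/sin δ ≈ 0.329.
p = a·p₁ + b·p₂ ≈ (-0.694, 0.589, 0.414); φ = arcsin(p_z) ≈ 24.43°, λ = atan2(p_y, p_x) ≈ 139.67°.

≈ (24°N, 140°E)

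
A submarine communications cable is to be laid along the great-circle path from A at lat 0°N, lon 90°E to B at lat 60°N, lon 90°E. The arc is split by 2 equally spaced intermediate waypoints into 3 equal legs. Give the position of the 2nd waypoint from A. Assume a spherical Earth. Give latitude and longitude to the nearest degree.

≈ lat 40°N, lon 90°E

From cos δ = sin φ₁ sin φ₂ + cos φ₁ cos φ₂ cos Δλ, the central angle is δ ≈ 1.047 rad (60.0°).
Interpolate at f = 2/3 with slerp weights a = sin((1−f)δ)/sin δ ≈ 0.395, b = sin(fδ)/sin δ ≈ 0.742.
p = a·p₁ + b·p₂ ≈ (0.000, 0.766, 0.643); φ = arcsin(p_z) ≈ 40.00°, λ = atan2(p_y, p_x) ≈ 90.00°.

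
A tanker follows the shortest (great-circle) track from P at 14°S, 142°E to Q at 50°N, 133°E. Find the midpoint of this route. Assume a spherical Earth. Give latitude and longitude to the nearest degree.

From cos δ = sin φ₁ sin φ₂ + cos φ₁ cos φ₂ cos Δλ, the central angle is δ ≈ 1.126 rad (64.5°).
Interpolate at f = 1/2 with slerp weights a = sin((1−f)δ)/sin δ ≈ 0.591, b = sin(fδ)/sin δ ≈ 0.591.
p = a·p₁ + b·p₂ ≈ (-0.711, 0.631, 0.310); φ = arcsin(p_z) ≈ 18.05°, λ = atan2(p_y, p_x) ≈ 138.42°.

≈ 18°N, 138°E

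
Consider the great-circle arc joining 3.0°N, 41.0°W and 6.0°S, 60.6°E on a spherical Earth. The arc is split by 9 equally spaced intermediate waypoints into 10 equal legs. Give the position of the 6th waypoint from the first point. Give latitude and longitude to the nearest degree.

≈ 3°S, 20°E

Convert each endpoint to a unit vector on the sphere (x = cos φ cos λ, y = cos φ sin λ, z = sin φ).
The central angle between the endpoints is δ = arccos(p₁·p₂) ≈ 1.777 rad (101.8°).
Interpolate at f = 6/10 with slerp weights a = sin((1−f)δ)/sin δ ≈ 0.667, b = sin(fδ)/sin δ ≈ 0.895.
p = a·p₁ + b·p₂ ≈ (0.939, 0.338, -0.059); φ = arcsin(p_z) ≈ -3.36°, λ = atan2(p_y, p_x) ≈ 19.80°.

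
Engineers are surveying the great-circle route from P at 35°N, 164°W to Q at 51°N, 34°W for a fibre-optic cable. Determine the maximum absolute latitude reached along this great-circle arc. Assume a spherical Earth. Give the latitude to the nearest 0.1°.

≈ 66.6°N

The great circle lies in the plane with unit normal n̂ = (p₁ × p₂)/|p₁ × p₂|.
Here n̂_z ≈ +0.398; the vertex latitude is φ_max = arccos|n̂_z| ≈ 66.6°.
Check via Clairaut: cos φ_max = |cos φ₁| · sin C = cos(35.0°)·sin(29.0°) ≈ 0.398, again giving ≈ 66.6°.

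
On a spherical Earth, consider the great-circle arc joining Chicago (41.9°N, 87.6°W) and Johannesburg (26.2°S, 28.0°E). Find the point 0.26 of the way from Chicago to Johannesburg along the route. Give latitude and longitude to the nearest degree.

The haversine formula gives a central angle δ ≈ 2.194 rad (125.7°) between the endpoints.
Interpolate at f = 0.26 with slerp weights a = sin((1−f)δ)/sin δ ≈ 1.230, b = sin(fδ)/sin δ ≈ 0.665.
p = a·p₁ + b·p₂ ≈ (0.565, -0.634, 0.528); φ = arcsin(p_z) ≈ 31.85°, λ = atan2(p_y, p_x) ≈ -48.31°.

≈ (32°N, 48°W)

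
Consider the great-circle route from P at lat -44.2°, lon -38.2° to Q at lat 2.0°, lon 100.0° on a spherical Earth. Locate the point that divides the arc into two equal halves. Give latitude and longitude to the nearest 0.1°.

Write both endpoints as unit vectors p₁, p₂ with components (cos φ cos λ, cos φ sin λ, sin φ).
The central angle between the endpoints is δ = arccos(p₁·p₂) ≈ 2.163 rad (123.9°).
Interpolate at f = 1/2 with slerp weights a = sin((1−f)δ)/sin δ ≈ 1.064, b = sin(fδ)/sin δ ≈ 1.064.
p = a·p₁ + b·p₂ ≈ (0.415, 0.576, -0.705); φ = arcsin(p_z) ≈ -44.81°, λ = atan2(p_y, p_x) ≈ 54.22°.

≈ lat -44.8°, lon 54.2°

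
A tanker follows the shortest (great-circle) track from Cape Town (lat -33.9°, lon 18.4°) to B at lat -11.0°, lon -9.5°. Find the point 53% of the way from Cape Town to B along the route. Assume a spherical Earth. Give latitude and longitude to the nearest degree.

≈ lat -22°, lon 2°

From cos δ = sin φ₁ sin φ₂ + cos φ₁ cos φ₂ cos Δλ, the central angle is δ ≈ 0.598 rad (34.3°).
Interpolate at f = 0.53 with slerp weights a = sin((1−f)δ)/sin δ ≈ 0.493, b = sin(fδ)/sin δ ≈ 0.554.
p = a·p₁ + b·p₂ ≈ (0.924, 0.039, -0.380); φ = arcsin(p_z) ≈ -22.36°, λ = atan2(p_y, p_x) ≈ 2.44°.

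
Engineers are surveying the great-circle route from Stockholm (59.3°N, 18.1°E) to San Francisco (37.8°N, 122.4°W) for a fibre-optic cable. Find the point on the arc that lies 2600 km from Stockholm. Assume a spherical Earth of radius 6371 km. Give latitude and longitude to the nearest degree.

≈ 74°N, 31°W

Convert each endpoint to a unit vector on the sphere (x = cos φ cos λ, y = cos φ sin λ, z = sin φ).
The central angle between the endpoints is δ = arccos(p₁·p₂) ≈ 1.353 rad (77.5°). The total great-circle distance is δ·R ≈ 1.353 × 6371 ≈ 8622 km, so the target fraction is f = 2600/8622 ≈ 0.302.
Interpolate at f ≈ 0.302 with slerp weights a = sin((1−f)δ)/sin δ ≈ 0.830, b = sin(fδ)/sin δ ≈ 0.406.
p = a·p₁ + b·p₂ ≈ (0.231, -0.139, 0.963); φ = arcsin(p_z) ≈ 74.36°, λ = atan2(p_y, p_x) ≈ -31.14°.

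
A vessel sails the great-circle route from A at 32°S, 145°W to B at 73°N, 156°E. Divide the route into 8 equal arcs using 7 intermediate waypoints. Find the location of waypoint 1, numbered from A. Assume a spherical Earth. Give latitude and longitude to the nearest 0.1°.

≈ 18.4°S, 149.0°W

Convert each endpoint to a unit vector on the sphere (x = cos φ cos λ, y = cos φ sin λ, z = sin φ).
The central angle between the endpoints is δ = arccos(p₁·p₂) ≈ 1.960 rad (112.3°).
Interpolate at f = 1/8 with slerp weights a = sin((1−f)δ)/sin δ ≈ 1.069, b = sin(fδ)/sin δ ≈ 0.262.
p = a·p₁ + b·p₂ ≈ (-0.813, -0.489, -0.316); φ = arcsin(p_z) ≈ -18.43°, λ = atan2(p_y, p_x) ≈ -148.97°.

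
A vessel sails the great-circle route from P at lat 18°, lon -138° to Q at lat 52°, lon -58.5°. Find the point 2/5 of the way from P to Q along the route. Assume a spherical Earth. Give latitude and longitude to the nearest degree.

≈ lat 38°, lon -116°

Convert each endpoint to a unit vector on the sphere (x = cos φ cos λ, y = cos φ sin λ, z = sin φ).
The central angle between the endpoints is δ = arccos(p₁·p₂) ≈ 1.213 rad (69.5°).
Interpolate at f = 2/5 with slerp weights a = sin((1−f)δ)/sin δ ≈ 0.710, b = sin(fδ)/sin δ ≈ 0.498.
p = a·p₁ + b·p₂ ≈ (-0.342, -0.713, 0.612); φ = arcsin(p_z) ≈ 37.72°, λ = atan2(p_y, p_x) ≈ -115.60°.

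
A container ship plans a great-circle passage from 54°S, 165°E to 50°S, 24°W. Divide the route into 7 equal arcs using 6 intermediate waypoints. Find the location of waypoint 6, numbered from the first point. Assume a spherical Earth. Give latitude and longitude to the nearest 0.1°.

≈ 60.8°S, 26.1°W

The haversine formula gives a central angle δ ≈ 1.322 rad (75.7°) between the endpoints.
Interpolate at f = 6/7 with slerp weights a = sin((1−f)δ)/sin δ ≈ 0.194, b = sin(fδ)/sin δ ≈ 0.934.
p = a·p₁ + b·p₂ ≈ (0.439, -0.215, -0.873); φ = arcsin(p_z) ≈ -60.75°, λ = atan2(p_y, p_x) ≈ -26.09°.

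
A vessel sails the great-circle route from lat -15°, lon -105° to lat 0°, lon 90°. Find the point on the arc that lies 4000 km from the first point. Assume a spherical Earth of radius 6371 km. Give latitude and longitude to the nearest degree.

≈ lat -37°, lon -137°

Write both endpoints as unit vectors p₁, p₂ with components (cos φ cos λ, cos φ sin λ, sin φ).
The central angle between the endpoints is δ = arccos(p₁·p₂) ≈ 2.773 rad (158.9°). The total great-circle distance is δ·R ≈ 2.773 × 6371 ≈ 17670 km, so the target fraction is f = 4000/17670 ≈ 0.226.
Interpolate at f ≈ 0.226 with slerp weights a = sin((1−f)δ)/sin δ ≈ 2.332, b = sin(fδ)/sin δ ≈ 1.632.
p = a·p₁ + b·p₂ ≈ (-0.583, -0.544, -0.604); φ = arcsin(p_z) ≈ -37.13°, λ = atan2(p_y, p_x) ≈ -137.00°.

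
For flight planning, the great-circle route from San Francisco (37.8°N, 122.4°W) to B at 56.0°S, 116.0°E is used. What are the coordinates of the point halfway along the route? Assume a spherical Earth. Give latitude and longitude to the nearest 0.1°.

From cos δ = sin φ₁ sin φ₂ + cos φ₁ cos φ₂ cos Δλ, the central angle is δ ≈ 2.403 rad (137.7°).
Interpolate at f = 1/2 with slerp weights a = sin((1−f)δ)/sin δ ≈ 1.386, b = sin(fδ)/sin δ ≈ 1.386.
p = a·p₁ + b·p₂ ≈ (-0.926, -0.228, -0.300); φ = arcsin(p_z) ≈ -17.43°, λ = atan2(p_y, p_x) ≈ -166.17°.

≈ 17.4°S, 166.2°W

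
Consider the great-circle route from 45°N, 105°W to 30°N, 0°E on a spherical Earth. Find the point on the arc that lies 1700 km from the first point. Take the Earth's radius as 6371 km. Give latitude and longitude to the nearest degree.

Convert each endpoint to a unit vector on the sphere (x = cos φ cos λ, y = cos φ sin λ, z = sin φ).
The central angle between the endpoints is δ = arccos(p₁·p₂) ≈ 1.374 rad (78.8°). The total great-circle distance is δ·R ≈ 1.374 × 6371 ≈ 8757 km, so the target fraction is f = 1700/8757 ≈ 0.194.
Interpolate at f ≈ 0.194 with slerp weights a = sin((1−f)δ)/sin δ ≈ 0.912, b = sin(fδ)/sin δ ≈ 0.269.
p = a·p₁ + b·p₂ ≈ (0.066, -0.623, 0.779); φ = arcsin(p_z) ≈ 51.21°, λ = atan2(p_y, p_x) ≈ -83.96°.

≈ 51°N, 84°W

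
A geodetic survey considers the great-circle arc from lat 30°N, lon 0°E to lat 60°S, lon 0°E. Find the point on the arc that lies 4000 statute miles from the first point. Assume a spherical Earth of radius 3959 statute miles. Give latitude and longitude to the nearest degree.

Write both endpoints as unit vectors p₁, p₂ with components (cos φ cos λ, cos φ sin λ, sin φ).
The central angle between the endpoints is δ = arccos(p₁·p₂) ≈ 1.571 rad (90.0°). The total great-circle distance is δ·R ≈ 1.571 × 3959 ≈ 6219 mi, so the target fraction is f = 4000/6219 ≈ 0.643.
Interpolate at f ≈ 0.643 with slerp weights a = sin((1−f)δ)/sin δ ≈ 0.532, b = sin(fδ)/sin δ ≈ 0.847.
p = a·p₁ + b·p₂ ≈ (0.884, 0.000, -0.468); φ = arcsin(p_z) ≈ -27.89°, λ = atan2(p_y, p_x) ≈ 0.00°.

≈ lat 28°S, lon 0°E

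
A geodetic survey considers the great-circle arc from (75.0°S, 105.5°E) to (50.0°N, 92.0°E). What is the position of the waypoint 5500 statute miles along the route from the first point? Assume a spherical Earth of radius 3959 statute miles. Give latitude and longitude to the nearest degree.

Convert each endpoint to a unit vector on the sphere (x = cos φ cos λ, y = cos φ sin λ, z = sin φ).
The central angle between the endpoints is δ = arccos(p₁·p₂) ≈ 2.187 rad (125.3°). The total great-circle distance is δ·R ≈ 2.187 × 3959 ≈ 8659 mi, so the target fraction is f = 5500/8659 ≈ 0.635.
Interpolate at f ≈ 0.635 with slerp weights a = sin((1−f)δ)/sin δ ≈ 0.878, b = sin(fδ)/sin δ ≈ 1.205.
p = a·p₁ + b·p₂ ≈ (-0.088, 0.993, 0.076); φ = arcsin(p_z) ≈ 4.35°, λ = atan2(p_y, p_x) ≈ 95.05°.

≈ (4°N, 95°E)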